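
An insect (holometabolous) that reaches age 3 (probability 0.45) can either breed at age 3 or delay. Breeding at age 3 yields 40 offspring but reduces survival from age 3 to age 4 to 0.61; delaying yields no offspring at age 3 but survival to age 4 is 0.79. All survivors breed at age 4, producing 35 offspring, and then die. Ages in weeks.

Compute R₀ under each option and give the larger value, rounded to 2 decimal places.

27.61

breed at age 3: R₀ = 0.45 × (40 + 0.61 × 35) = 0.45 × 61.3500 = 27.6075
delay to age 4: R₀ = 0.45 × (0.79 × 35) = 0.45 × 27.6500 = 12.4425
Higher: breed at age 3 (27.6075).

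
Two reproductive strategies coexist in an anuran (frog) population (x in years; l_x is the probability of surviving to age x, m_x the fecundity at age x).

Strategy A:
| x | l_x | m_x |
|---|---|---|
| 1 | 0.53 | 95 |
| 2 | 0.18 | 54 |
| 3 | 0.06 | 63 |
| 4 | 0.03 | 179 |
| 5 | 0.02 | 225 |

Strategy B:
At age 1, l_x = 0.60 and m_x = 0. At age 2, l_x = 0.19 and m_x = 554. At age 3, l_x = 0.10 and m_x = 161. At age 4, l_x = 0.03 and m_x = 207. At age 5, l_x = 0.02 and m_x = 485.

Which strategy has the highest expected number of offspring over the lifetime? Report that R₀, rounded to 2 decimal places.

Strategy A: R₀ = 0.53×95 + 0.18×54 + 0.06×63 + 0.03×179 + 0.02×225 = 73.7200
Strategy B: R₀ = 0.60×0 + 0.19×554 + 0.10×161 + 0.03×207 + 0.02×485 = 137.2700
Highest R₀: strategy B with 137.2700.

137.27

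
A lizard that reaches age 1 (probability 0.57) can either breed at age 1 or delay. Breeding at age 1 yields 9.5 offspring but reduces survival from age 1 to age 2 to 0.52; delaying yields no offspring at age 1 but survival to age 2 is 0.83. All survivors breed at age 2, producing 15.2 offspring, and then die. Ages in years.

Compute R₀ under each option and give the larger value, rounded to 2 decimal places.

9.92

breed at age 1: R₀ = 0.57 × (9.5 + 0.52 × 15.2) = 0.57 × 17.4040 = 9.9203
delay to age 2: R₀ = 0.57 × (0.83 × 15.2) = 0.57 × 12.6160 = 7.1911
Higher: breed at age 1 (9.9203).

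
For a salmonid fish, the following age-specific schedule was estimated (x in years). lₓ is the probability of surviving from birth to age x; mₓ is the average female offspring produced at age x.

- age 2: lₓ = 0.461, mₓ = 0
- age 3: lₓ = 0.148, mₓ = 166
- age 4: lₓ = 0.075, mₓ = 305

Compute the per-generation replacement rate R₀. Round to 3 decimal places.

47.443

R₀ = Σ lₓ mₓ:
  age 2: 0.461 × 0 = 0.0000
  age 3: 0.148 × 166 = 24.5680
  age 4: 0.075 × 305 = 22.8750
R₀ = 0.0000 + 24.5680 + 22.8750 = 47.4430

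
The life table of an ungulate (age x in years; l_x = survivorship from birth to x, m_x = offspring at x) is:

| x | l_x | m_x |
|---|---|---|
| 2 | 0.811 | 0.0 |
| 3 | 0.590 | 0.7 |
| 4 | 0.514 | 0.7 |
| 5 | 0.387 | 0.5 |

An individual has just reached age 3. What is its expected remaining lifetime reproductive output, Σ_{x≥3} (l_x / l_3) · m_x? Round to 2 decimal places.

1.64

l_3 = 0.590. Conditional survival from age 3 to x is l_x / l_3.
  x=3: (0.590/0.590) × 0.7 = 0.7000
  x=4: (0.514/0.590) × 0.7 = 0.6098
  x=5: (0.387/0.590) × 0.5 = 0.3280
Sum = 0.7000 + 0.6098 + 0.3280 = 1.6378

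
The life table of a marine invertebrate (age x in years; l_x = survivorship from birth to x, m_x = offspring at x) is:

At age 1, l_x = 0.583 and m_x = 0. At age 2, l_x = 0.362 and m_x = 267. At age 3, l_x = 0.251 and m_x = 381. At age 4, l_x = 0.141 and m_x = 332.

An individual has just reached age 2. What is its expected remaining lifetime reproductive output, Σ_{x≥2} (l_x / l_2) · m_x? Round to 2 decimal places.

660.49

l_2 = 0.362. Conditional survival from age 2 to x is l_x / l_2.
  x=2: (0.362/0.362) × 267 = 267.0000
  x=3: (0.251/0.362) × 381 = 264.1740
  x=4: (0.141/0.362) × 332 = 129.3149
Sum = 267.0000 + 264.1740 + 129.3149 = 660.4890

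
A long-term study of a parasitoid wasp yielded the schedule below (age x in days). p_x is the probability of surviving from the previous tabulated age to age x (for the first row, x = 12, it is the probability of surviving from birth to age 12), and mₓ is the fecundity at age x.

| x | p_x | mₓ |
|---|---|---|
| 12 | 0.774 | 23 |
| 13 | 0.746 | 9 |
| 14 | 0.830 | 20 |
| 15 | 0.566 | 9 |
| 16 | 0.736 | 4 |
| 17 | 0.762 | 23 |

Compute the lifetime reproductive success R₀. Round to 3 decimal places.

39.322

Survivorship from birth: l_x = p_12·p_13·…·p_x.
  l_12 = 0.77400
  l_13 = 0.57740
  l_14 = 0.47925
  l_15 = 0.27125
  l_16 = 0.19964
  l_17 = 0.15213
R₀ = Σ l_x mₓ:
  age 12: 0.77400 × 23 = 17.8020
  age 13: 0.57740 × 9 = 5.1966
  age 14: 0.47925 × 20 = 9.5850
  age 15: 0.27125 × 9 = 2.4413
  age 16: 0.19964 × 4 = 0.7986
  age 17: 0.15213 × 23 = 3.4990
R₀ = 17.8020 + 5.1966 + 9.5850 + 2.4413 + 0.7986 + 3.4990 = 39.3224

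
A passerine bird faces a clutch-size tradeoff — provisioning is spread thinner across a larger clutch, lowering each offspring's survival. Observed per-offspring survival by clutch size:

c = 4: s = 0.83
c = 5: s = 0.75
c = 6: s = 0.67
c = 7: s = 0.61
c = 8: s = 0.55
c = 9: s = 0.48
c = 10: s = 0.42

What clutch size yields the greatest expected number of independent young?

8

Expected independent young = c × s(c):
  c=4: 4 × 0.83 = 3.320
  c=5: 5 × 0.75 = 3.750
  c=6: 6 × 0.67 = 4.020
  c=7: 7 × 0.61 = 4.270
  c=8: 8 × 0.55 = 4.400
  c=9: 9 × 0.48 = 4.320
  c=10: 10 × 0.42 = 4.200
Maximum at c = 8 (4.400 independent young).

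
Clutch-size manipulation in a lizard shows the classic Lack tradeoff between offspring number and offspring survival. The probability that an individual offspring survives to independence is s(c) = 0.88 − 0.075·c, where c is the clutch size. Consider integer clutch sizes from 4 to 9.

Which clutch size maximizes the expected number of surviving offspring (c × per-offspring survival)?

6

Expected surviving offspring = c × s(c):
  c=4: 4 × 0.580 = 2.320
  c=5: 5 × 0.505 = 2.525
  c=6: 6 × 0.430 = 2.580
  c=7: 7 × 0.355 = 2.485
  c=8: 8 × 0.280 = 2.240
  c=9: 9 × 0.205 = 1.845
Maximum at c = 6 (2.580 surviving offspring).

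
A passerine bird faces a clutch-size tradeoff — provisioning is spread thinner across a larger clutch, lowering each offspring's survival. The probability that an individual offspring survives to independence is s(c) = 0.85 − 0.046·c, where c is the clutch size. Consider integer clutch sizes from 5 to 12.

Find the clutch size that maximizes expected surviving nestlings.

9

Expected surviving nestlings = c × s(c):
  c=5: 5 × 0.620 = 3.100
  c=6: 6 × 0.574 = 3.444
  c=7: 7 × 0.528 = 3.696
  c=8: 8 × 0.482 = 3.856
  c=9: 9 × 0.436 = 3.924
  c=10: 10 × 0.390 = 3.900
  c=11: 11 × 0.344 = 3.784
  c=12: 12 × 0.298 = 3.576
Maximum at c = 9 (3.924 surviving nestlings).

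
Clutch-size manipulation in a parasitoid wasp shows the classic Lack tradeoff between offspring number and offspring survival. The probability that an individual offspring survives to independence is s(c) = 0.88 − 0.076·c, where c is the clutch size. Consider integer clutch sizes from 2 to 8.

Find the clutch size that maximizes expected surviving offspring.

Expected surviving offspring = c × s(c):
  c=2: 2 × 0.728 = 1.456
  c=3: 3 × 0.652 = 1.956
  c=4: 4 × 0.576 = 2.304
  c=5: 5 × 0.500 = 2.500
  c=6: 6 × 0.424 = 2.544
  c=7: 7 × 0.348 = 2.436
  c=8: 8 × 0.272 = 2.176
Maximum at c = 6 (2.544 surviving offspring).

6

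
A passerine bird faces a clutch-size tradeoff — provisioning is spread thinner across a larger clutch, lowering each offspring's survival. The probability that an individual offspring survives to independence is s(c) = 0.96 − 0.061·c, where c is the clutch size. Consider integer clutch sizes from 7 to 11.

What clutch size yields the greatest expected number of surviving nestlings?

8

Expected surviving nestlings = c × s(c):
  c=7: 7 × 0.533 = 3.731
  c=8: 8 × 0.472 = 3.776
  c=9: 9 × 0.411 = 3.699
  c=10: 10 × 0.350 = 3.500
  c=11: 11 × 0.289 = 3.179
Maximum at c = 8 (3.776 surviving nestlings).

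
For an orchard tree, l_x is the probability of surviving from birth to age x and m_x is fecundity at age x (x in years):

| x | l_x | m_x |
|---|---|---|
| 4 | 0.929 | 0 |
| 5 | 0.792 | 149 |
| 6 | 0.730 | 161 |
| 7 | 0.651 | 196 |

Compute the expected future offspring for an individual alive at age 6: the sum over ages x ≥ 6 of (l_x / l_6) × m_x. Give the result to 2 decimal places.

l_6 = 0.730. Conditional survival from age 6 to x is l_x / l_6.
  x=6: (0.730/0.730) × 161 = 161.0000
  x=7: (0.651/0.730) × 196 = 174.7890
Sum = 161.0000 + 174.7890 = 335.7890

335.79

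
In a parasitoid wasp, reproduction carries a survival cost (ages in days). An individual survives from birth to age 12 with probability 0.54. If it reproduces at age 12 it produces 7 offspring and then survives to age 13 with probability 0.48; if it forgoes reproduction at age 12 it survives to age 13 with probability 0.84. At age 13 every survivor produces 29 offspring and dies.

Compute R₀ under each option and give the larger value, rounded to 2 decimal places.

13.15

breed at age 12: R₀ = 0.54 × (7 + 0.48 × 29) = 0.54 × 20.9200 = 11.2968
delay to age 13: R₀ = 0.54 × (0.84 × 29) = 0.54 × 24.3600 = 13.1544
Higher: delay to age 13 (13.1544).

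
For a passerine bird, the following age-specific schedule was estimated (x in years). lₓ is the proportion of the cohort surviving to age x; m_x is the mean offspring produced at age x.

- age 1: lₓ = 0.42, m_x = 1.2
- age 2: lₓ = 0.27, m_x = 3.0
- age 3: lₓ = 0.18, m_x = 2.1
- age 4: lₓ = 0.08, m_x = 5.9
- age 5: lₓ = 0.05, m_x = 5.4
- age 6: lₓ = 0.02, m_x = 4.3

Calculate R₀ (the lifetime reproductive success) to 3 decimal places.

2.520

R₀ = Σ lₓ m_x:
  age 1: 0.42 × 1.2 = 0.5040
  age 2: 0.27 × 3.0 = 0.8100
  age 3: 0.18 × 2.1 = 0.3780
  age 4: 0.08 × 5.9 = 0.4720
  age 5: 0.05 × 5.4 = 0.2700
  age 6: 0.02 × 4.3 = 0.0860
R₀ = 0.5040 + 0.8100 + 0.3780 + 0.4720 + 0.2700 + 0.0860 = 2.5200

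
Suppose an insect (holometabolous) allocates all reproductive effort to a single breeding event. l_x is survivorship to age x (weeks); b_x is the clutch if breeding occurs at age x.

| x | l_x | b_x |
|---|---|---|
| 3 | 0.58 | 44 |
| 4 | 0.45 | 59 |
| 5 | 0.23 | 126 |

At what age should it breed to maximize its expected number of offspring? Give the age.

Expected offspring if breeding at age x = l_x × b_x:
  age 3: 0.58 × 44 = 25.520
  age 4: 0.45 × 59 = 26.550
  age 5: 0.23 × 126 = 28.980
Maximum at age 5 (28.980).

5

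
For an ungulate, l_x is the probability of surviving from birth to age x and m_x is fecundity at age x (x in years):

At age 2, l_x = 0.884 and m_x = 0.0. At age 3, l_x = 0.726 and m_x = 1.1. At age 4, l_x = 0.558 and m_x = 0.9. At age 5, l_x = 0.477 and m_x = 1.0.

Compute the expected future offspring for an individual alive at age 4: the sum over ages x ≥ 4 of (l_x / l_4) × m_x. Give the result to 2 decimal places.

l_4 = 0.558. Conditional survival from age 4 to x is l_x / l_4.
  x=4: (0.558/0.558) × 0.9 = 0.9000
  x=5: (0.477/0.558) × 1.0 = 0.8548
Sum = 0.9000 + 0.8548 = 1.7548

1.75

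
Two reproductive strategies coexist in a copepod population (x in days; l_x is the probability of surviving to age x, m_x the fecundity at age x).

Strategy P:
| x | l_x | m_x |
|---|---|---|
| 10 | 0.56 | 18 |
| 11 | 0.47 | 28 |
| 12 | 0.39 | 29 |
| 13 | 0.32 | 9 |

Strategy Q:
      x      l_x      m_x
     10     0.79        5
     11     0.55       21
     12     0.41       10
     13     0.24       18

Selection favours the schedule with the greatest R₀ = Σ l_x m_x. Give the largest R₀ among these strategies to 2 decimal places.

37.43

Strategy P: R₀ = 0.56×18 + 0.47×28 + 0.39×29 + 0.32×9 = 37.4300
Strategy Q: R₀ = 0.79×5 + 0.55×21 + 0.41×10 + 0.24×18 = 23.9200
Highest R₀: strategy P with 37.4300.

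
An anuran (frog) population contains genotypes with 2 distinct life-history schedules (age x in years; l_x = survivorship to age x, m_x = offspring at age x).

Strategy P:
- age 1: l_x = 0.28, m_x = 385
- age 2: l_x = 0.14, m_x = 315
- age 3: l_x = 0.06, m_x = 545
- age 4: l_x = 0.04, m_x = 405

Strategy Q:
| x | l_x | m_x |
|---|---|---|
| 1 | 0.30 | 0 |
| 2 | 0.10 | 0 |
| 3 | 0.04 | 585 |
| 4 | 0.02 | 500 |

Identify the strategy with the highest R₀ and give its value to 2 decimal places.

Strategy P: R₀ = 0.28×385 + 0.14×315 + 0.06×545 + 0.04×405 = 200.8000
Strategy Q: R₀ = 0.30×0 + 0.10×0 + 0.04×585 + 0.02×500 = 33.4000
Highest R₀: strategy P with 200.8000.

200.80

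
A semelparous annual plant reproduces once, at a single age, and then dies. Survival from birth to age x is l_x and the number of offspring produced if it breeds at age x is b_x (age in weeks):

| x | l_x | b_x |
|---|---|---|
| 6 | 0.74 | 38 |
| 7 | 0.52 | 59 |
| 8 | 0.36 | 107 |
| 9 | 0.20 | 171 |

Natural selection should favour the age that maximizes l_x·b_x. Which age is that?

8

Expected offspring if breeding at age x = l_x × b_x:
  age 6: 0.74 × 38 = 28.120
  age 7: 0.52 × 59 = 30.680
  age 8: 0.36 × 107 = 38.520
  age 9: 0.20 × 171 = 34.200
Maximum at age 8 (38.520).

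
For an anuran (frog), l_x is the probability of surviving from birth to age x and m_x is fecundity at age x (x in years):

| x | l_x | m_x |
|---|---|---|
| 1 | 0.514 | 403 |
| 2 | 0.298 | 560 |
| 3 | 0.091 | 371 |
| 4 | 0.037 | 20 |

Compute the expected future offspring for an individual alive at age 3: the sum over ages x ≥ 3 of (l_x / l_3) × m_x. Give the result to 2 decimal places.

l_3 = 0.091. Conditional survival from age 3 to x is l_x / l_3.
  x=3: (0.091/0.091) × 371 = 371.0000
  x=4: (0.037/0.091) × 20 = 8.1319
Sum = 371.0000 + 8.1319 = 379.1319

379.13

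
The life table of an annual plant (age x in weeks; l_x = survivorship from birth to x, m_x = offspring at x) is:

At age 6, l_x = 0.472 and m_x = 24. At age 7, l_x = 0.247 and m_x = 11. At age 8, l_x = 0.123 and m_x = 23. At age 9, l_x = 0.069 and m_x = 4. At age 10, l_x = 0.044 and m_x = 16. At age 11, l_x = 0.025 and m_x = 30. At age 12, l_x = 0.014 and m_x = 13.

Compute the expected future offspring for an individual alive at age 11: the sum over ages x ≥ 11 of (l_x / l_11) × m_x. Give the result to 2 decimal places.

l_11 = 0.025. Conditional survival from age 11 to x is l_x / l_11.
  x=11: (0.025/0.025) × 30 = 30.0000
  x=12: (0.014/0.025) × 13 = 7.2800
Sum = 30.0000 + 7.2800 = 37.2800

37.28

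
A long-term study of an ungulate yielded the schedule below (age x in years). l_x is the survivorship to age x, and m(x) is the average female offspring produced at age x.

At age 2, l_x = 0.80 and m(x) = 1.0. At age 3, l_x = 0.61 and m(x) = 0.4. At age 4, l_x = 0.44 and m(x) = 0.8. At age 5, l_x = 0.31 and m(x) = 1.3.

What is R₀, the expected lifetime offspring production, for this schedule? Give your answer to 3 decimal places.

1.799

R₀ = Σ l_x m(x):
  age 2: 0.80 × 1.0 = 0.8000
  age 3: 0.61 × 0.4 = 0.2440
  age 4: 0.44 × 0.8 = 0.3520
  age 5: 0.31 × 1.3 = 0.4030
R₀ = 0.8000 + 0.2440 + 0.3520 + 0.4030 = 1.7990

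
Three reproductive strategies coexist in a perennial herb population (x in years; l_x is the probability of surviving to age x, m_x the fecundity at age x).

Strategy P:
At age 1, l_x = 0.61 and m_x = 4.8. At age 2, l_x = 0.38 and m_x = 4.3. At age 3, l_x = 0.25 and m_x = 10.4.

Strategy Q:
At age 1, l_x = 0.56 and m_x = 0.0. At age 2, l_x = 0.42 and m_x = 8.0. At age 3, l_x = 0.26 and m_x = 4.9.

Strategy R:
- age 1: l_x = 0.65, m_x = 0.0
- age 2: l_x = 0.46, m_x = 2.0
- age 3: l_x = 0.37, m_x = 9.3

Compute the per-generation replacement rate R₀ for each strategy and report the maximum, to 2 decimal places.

Strategy P: R₀ = 0.61×4.8 + 0.38×4.3 + 0.25×10.4 = 7.1620
Strategy Q: R₀ = 0.56×0.0 + 0.42×8.0 + 0.26×4.9 = 4.6340
Strategy R: R₀ = 0.65×0.0 + 0.46×2.0 + 0.37×9.3 = 4.3610
Highest R₀: strategy P with 7.1620.

7.16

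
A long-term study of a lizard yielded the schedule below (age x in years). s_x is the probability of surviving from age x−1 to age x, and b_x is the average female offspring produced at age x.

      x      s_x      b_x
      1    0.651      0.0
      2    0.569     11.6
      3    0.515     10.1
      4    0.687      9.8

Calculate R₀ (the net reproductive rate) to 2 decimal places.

7.51

Survivorship from birth: l_x = s_1·s_2·…·s_x.
  l_1 = 0.65100
  l_2 = 0.37042
  l_3 = 0.19077
  l_4 = 0.13106
R₀ = Σ l_x b_x:
  age 1: 0.65100 × 0.0 = 0.0000
  age 2: 0.37042 × 11.6 = 4.2969
  age 3: 0.19077 × 10.1 = 1.9268
  age 4: 0.13106 × 9.8 = 1.2844
R₀ = 0.0000 + 4.2969 + 1.9268 + 1.2844 = 7.5080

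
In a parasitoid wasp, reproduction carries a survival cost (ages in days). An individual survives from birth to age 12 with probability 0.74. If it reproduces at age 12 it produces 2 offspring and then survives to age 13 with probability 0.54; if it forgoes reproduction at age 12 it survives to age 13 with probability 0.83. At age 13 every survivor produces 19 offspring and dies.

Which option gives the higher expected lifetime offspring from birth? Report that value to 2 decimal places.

11.67

breed at age 12: R₀ = 0.74 × (2 + 0.54 × 19) = 0.74 × 12.2600 = 9.0724
delay to age 13: R₀ = 0.74 × (0.83 × 19) = 0.74 × 15.7700 = 11.6698
Higher: delay to age 13 (11.6698).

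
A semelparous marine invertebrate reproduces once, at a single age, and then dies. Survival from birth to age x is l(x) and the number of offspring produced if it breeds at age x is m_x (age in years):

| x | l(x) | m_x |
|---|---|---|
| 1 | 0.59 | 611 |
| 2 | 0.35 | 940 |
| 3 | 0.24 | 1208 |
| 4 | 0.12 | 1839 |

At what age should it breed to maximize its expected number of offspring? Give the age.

Expected offspring if breeding at age x = l(x) × m_x:
  age 1: 0.59 × 611 = 360.490
  age 2: 0.35 × 940 = 329.000
  age 3: 0.24 × 1208 = 289.920
  age 4: 0.12 × 1839 = 220.680
Maximum at age 1 (360.490).

1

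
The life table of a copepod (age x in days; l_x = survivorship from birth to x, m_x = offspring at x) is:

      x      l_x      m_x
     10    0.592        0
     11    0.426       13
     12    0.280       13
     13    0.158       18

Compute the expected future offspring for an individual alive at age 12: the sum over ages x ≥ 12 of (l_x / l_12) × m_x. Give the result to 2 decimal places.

23.16

l_12 = 0.280. Conditional survival from age 12 to x is l_x / l_12.
  x=12: (0.280/0.280) × 13 = 13.0000
  x=13: (0.158/0.280) × 18 = 10.1571
Sum = 13.0000 + 10.1571 = 23.1571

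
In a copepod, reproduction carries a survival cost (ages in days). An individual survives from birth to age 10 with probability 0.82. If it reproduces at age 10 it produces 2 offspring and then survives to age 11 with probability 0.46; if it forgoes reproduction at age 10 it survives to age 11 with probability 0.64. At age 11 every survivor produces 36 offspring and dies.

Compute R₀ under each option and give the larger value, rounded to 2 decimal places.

breed at age 10: R₀ = 0.82 × (2 + 0.46 × 36) = 0.82 × 18.5600 = 15.2192
delay to age 11: R₀ = 0.82 × (0.64 × 36) = 0.82 × 23.0400 = 18.8928
Higher: delay to age 11 (18.8928).

18.89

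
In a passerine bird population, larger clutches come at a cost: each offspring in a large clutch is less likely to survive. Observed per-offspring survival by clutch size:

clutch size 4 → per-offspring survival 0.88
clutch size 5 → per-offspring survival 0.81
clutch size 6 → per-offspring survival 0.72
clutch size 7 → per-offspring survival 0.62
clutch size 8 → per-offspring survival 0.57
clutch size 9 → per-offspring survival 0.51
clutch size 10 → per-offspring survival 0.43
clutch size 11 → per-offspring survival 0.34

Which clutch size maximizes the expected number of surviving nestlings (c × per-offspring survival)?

9

Expected surviving nestlings = c × s(c):
  c=4: 4 × 0.88 = 3.520
  c=5: 5 × 0.81 = 4.050
  c=6: 6 × 0.72 = 4.320
  c=7: 7 × 0.62 = 4.340
  c=8: 8 × 0.57 = 4.560
  c=9: 9 × 0.51 = 4.590
  c=10: 10 × 0.43 = 4.300
  c=11: 11 × 0.34 = 3.740
Maximum at c = 9 (4.590 surviving nestlings).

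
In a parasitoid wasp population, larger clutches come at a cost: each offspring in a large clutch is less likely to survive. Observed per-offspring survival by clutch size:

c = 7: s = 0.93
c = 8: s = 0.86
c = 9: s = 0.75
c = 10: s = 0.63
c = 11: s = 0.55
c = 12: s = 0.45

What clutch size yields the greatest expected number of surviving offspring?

Expected surviving offspring = c × s(c):
  c=7: 7 × 0.93 = 6.510
  c=8: 8 × 0.86 = 6.880
  c=9: 9 × 0.75 = 6.750
  c=10: 10 × 0.63 = 6.300
  c=11: 11 × 0.55 = 6.050
  c=12: 12 × 0.45 = 5.400
Maximum at c = 8 (6.880 surviving offspring).

8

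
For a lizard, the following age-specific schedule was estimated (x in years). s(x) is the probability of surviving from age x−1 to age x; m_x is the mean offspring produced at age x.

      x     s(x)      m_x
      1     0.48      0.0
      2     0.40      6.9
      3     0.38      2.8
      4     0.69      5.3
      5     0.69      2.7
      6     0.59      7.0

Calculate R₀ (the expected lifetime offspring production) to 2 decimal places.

Survivorship from birth: l_x = s_1·s_2·…·s_x.
  l_1 = 0.48000
  l_2 = 0.19200
  l_3 = 0.07296
  l_4 = 0.05034
  l_5 = 0.03474
  l_6 = 0.02049
R₀ = Σ l_x m_x:
  age 1: 0.48000 × 0.0 = 0.0000
  age 2: 0.19200 × 6.9 = 1.3248
  age 3: 0.07296 × 2.8 = 0.2043
  age 4: 0.05034 × 5.3 = 0.2668
  age 5: 0.03474 × 2.7 = 0.0938
  age 6: 0.02049 × 7.0 = 0.1434
R₀ = 0.0000 + 1.3248 + 0.2043 + 0.2668 + 0.0938 + 0.1434 = 2.0331

2.03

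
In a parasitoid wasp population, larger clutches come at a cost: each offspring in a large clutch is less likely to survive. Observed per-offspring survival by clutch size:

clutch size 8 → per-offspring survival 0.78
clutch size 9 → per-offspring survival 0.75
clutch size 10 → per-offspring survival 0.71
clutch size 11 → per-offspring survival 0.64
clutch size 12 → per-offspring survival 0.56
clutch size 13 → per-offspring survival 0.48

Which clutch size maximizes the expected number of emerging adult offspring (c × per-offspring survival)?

Expected emerging adult offspring = c × s(c):
  c=8: 8 × 0.78 = 6.240
  c=9: 9 × 0.75 = 6.750
  c=10: 10 × 0.71 = 7.100
  c=11: 11 × 0.64 = 7.040
  c=12: 12 × 0.56 = 6.720
  c=13: 13 × 0.48 = 6.240
Maximum at c = 10 (7.100 emerging adult offspring).

10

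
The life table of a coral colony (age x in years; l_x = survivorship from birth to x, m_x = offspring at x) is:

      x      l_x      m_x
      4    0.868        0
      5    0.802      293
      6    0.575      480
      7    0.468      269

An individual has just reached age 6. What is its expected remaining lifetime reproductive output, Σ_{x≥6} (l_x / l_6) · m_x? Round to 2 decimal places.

698.94

l_6 = 0.575. Conditional survival from age 6 to x is l_x / l_6.
  x=6: (0.575/0.575) × 480 = 480.0000
  x=7: (0.468/0.575) × 269 = 218.9426
Sum = 480.0000 + 218.9426 = 698.9426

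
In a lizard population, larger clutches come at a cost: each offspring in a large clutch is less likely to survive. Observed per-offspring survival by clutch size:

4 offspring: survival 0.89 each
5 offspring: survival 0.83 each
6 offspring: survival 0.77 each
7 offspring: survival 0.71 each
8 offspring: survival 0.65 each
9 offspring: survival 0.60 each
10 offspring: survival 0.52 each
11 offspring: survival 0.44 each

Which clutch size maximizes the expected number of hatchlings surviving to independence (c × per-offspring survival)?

Expected hatchlings surviving to independence = c × s(c):
  c=4: 4 × 0.89 = 3.560
  c=5: 5 × 0.83 = 4.150
  c=6: 6 × 0.77 = 4.620
  c=7: 7 × 0.71 = 4.970
  c=8: 8 × 0.65 = 5.200
  c=9: 9 × 0.60 = 5.400
  c=10: 10 × 0.52 = 5.200
  c=11: 11 × 0.44 = 4.840
Maximum at c = 9 (5.400 hatchlings surviving to independence).

9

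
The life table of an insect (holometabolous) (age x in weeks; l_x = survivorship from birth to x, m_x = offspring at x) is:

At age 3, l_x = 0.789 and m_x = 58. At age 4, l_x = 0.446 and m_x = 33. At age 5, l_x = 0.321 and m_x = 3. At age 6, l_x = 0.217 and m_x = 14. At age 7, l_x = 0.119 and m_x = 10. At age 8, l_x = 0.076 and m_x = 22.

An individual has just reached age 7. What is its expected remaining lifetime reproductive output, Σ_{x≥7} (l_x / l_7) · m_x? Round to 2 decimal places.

24.05

l_7 = 0.119. Conditional survival from age 7 to x is l_x / l_7.
  x=7: (0.119/0.119) × 10 = 10.0000
  x=8: (0.076/0.119) × 22 = 14.0504
Sum = 10.0000 + 14.0504 = 24.0504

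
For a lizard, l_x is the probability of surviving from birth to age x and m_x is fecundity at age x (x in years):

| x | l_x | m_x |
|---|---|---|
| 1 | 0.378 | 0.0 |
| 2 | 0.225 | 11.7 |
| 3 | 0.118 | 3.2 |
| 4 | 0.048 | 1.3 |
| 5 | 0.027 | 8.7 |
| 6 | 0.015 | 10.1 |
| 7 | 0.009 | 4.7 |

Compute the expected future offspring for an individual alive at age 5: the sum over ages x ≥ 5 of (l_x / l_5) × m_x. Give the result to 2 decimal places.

15.88

l_5 = 0.027. Conditional survival from age 5 to x is l_x / l_5.
  x=5: (0.027/0.027) × 8.7 = 8.7000
  x=6: (0.015/0.027) × 10.1 = 5.6111
  x=7: (0.009/0.027) × 4.7 = 1.5667
Sum = 8.7000 + 5.6111 + 1.5667 = 15.8778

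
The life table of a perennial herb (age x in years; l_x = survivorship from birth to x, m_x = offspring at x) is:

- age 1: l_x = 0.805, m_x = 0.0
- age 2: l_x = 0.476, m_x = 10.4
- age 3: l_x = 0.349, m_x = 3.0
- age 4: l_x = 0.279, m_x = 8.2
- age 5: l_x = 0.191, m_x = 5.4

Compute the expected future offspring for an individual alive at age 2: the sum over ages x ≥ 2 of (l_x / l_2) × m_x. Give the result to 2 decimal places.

19.57

l_2 = 0.476. Conditional survival from age 2 to x is l_x / l_2.
  x=2: (0.476/0.476) × 10.4 = 10.4000
  x=3: (0.349/0.476) × 3.0 = 2.1996
  x=4: (0.279/0.476) × 8.2 = 4.8063
  x=5: (0.191/0.476) × 5.4 = 2.1668
Sum = 10.4000 + 2.1996 + 4.8063 + 2.1668 = 19.5727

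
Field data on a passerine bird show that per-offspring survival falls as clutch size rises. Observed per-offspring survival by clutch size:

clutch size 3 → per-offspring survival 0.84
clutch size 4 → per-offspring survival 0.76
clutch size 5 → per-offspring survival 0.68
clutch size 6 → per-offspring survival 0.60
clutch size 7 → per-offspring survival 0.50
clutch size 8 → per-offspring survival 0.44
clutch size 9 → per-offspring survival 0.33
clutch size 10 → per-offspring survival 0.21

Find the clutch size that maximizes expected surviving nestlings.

Expected surviving nestlings = c × s(c):
  c=3: 3 × 0.84 = 2.520
  c=4: 4 × 0.76 = 3.040
  c=5: 5 × 0.68 = 3.400
  c=6: 6 × 0.60 = 3.600
  c=7: 7 × 0.50 = 3.500
  c=8: 8 × 0.44 = 3.520
  c=9: 9 × 0.33 = 2.970
  c=10: 10 × 0.21 = 2.100
Maximum at c = 6 (3.600 surviving nestlings).

6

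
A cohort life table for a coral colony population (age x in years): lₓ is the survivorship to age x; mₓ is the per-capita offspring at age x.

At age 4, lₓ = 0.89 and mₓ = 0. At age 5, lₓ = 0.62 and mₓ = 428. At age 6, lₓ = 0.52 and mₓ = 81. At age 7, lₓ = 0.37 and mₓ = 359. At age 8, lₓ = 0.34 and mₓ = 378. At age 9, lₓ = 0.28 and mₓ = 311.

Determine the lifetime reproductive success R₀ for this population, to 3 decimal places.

655.910

R₀ = Σ lₓ mₓ:
  age 4: 0.89 × 0 = 0.0000
  age 5: 0.62 × 428 = 265.3600
  age 6: 0.52 × 81 = 42.1200
  age 7: 0.37 × 359 = 132.8300
  age 8: 0.34 × 378 = 128.5200
  age 9: 0.28 × 311 = 87.0800
R₀ = 0.0000 + 265.3600 + 42.1200 + 132.8300 + 128.5200 + 87.0800 = 655.9100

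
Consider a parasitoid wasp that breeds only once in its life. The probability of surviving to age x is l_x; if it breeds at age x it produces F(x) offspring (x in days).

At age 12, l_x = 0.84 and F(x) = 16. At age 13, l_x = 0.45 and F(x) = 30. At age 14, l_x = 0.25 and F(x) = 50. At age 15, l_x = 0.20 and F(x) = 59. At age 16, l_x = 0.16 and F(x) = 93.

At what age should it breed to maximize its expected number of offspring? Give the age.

Expected offspring if breeding at age x = l_x × F(x):
  age 12: 0.84 × 16 = 13.440
  age 13: 0.45 × 30 = 13.500
  age 14: 0.25 × 50 = 12.500
  age 15: 0.20 × 59 = 11.800
  age 16: 0.16 × 93 = 14.880
Maximum at age 16 (14.880).

16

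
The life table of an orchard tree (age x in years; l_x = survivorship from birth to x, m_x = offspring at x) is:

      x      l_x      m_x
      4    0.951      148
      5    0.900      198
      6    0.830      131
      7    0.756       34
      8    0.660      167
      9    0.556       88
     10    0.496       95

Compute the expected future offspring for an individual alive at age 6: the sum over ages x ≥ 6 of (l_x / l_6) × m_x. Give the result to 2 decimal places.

410.48

l_6 = 0.830. Conditional survival from age 6 to x is l_x / l_6.
  x=6: (0.830/0.830) × 131 = 131.0000
  x=7: (0.756/0.830) × 34 = 30.9687
  x=8: (0.660/0.830) × 167 = 132.7952
  x=9: (0.556/0.830) × 88 = 58.9494
  x=10: (0.496/0.830) × 95 = 56.7711
Sum = 131.0000 + 30.9687 + 132.7952 + 58.9494 + 56.7711 = 410.4843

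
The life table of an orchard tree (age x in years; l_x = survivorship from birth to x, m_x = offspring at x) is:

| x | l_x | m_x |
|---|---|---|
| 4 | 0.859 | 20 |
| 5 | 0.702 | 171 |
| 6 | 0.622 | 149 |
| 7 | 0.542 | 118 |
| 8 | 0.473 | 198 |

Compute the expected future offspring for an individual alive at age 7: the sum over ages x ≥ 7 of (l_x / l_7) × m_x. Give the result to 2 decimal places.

290.79

l_7 = 0.542. Conditional survival from age 7 to x is l_x / l_7.
  x=7: (0.542/0.542) × 118 = 118.0000
  x=8: (0.473/0.542) × 198 = 172.7934
Sum = 118.0000 + 172.7934 = 290.7934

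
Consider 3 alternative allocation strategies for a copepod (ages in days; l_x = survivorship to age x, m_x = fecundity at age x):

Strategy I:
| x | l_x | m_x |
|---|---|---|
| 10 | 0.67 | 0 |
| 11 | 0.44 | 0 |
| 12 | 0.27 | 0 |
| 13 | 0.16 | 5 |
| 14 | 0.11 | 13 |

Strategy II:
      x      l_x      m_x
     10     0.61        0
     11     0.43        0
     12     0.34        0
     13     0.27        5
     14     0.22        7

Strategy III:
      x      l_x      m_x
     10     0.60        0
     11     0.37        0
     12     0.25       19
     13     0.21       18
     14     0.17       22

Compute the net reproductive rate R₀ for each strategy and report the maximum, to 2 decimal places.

12.27

Strategy I: R₀ = 0.67×0 + 0.44×0 + 0.27×0 + 0.16×5 + 0.11×13 = 2.2300
Strategy II: R₀ = 0.61×0 + 0.43×0 + 0.34×0 + 0.27×5 + 0.22×7 = 2.8900
Strategy III: R₀ = 0.60×0 + 0.37×0 + 0.25×19 + 0.21×18 + 0.17×22 = 12.2700
Highest R₀: strategy III with 12.2700.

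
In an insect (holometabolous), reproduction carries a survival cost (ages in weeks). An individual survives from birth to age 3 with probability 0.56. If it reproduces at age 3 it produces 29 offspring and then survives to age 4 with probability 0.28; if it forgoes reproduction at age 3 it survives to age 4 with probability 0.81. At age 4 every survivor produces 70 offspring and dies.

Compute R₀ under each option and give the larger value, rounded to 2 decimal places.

31.75

breed at age 3: R₀ = 0.56 × (29 + 0.28 × 70) = 0.56 × 48.6000 = 27.2160
delay to age 4: R₀ = 0.56 × (0.81 × 70) = 0.56 × 56.7000 = 31.7520
Higher: delay to age 4 (31.7520).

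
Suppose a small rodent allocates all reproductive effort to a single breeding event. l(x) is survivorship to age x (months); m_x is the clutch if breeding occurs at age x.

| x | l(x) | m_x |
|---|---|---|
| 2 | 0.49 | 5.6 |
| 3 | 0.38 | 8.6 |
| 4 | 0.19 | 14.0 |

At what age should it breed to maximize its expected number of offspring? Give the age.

3

Expected offspring if breeding at age x = l(x) × m_x:
  age 2: 0.49 × 5.6 = 2.744
  age 3: 0.38 × 8.6 = 3.268
  age 4: 0.19 × 14.0 = 2.660
Maximum at age 3 (3.268).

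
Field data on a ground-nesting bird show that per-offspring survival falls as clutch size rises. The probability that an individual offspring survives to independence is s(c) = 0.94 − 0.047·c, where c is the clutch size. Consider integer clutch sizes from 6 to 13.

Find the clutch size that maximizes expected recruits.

10

Expected recruits = c × s(c):
  c=6: 6 × 0.658 = 3.948
  c=7: 7 × 0.611 = 4.277
  c=8: 8 × 0.564 = 4.512
  c=9: 9 × 0.517 = 4.653
  c=10: 10 × 0.470 = 4.700
  c=11: 11 × 0.423 = 4.653
  c=12: 12 × 0.376 = 4.512
  c=13: 13 × 0.329 = 4.277
Maximum at c = 10 (4.700 recruits).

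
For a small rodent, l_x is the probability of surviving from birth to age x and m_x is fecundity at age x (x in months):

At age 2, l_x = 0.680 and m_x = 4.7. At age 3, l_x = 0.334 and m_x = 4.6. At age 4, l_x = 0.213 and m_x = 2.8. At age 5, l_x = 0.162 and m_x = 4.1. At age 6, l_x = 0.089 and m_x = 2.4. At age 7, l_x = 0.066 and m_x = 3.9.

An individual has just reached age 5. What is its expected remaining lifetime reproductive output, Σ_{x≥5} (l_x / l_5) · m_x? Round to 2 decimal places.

l_5 = 0.162. Conditional survival from age 5 to x is l_x / l_5.
  x=5: (0.162/0.162) × 4.1 = 4.1000
  x=6: (0.089/0.162) × 2.4 = 1.3185
  x=7: (0.066/0.162) × 3.9 = 1.5889
Sum = 4.1000 + 1.3185 + 1.5889 = 7.0074

7.01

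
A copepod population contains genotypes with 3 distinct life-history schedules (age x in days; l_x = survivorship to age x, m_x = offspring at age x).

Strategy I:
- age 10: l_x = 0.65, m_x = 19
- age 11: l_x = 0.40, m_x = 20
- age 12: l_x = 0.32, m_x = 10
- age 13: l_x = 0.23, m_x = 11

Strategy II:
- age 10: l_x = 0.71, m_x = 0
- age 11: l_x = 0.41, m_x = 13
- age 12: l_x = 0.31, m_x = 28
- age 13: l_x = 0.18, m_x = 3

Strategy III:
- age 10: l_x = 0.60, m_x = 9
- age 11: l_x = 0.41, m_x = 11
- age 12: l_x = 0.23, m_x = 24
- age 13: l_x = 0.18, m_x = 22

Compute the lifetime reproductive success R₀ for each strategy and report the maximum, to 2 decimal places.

26.08

Strategy I: R₀ = 0.65×19 + 0.40×20 + 0.32×10 + 0.23×11 = 26.0800
Strategy II: R₀ = 0.71×0 + 0.41×13 + 0.31×28 + 0.18×3 = 14.5500
Strategy III: R₀ = 0.60×9 + 0.41×11 + 0.23×24 + 0.18×22 = 19.3900
Highest R₀: strategy I with 26.0800.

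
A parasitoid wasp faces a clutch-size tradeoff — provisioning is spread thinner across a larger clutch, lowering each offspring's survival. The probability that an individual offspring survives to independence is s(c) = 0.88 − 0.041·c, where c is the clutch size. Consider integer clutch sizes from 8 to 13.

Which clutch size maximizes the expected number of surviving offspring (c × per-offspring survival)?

Expected surviving offspring = c × s(c):
  c=8: 8 × 0.552 = 4.416
  c=9: 9 × 0.511 = 4.599
  c=10: 10 × 0.470 = 4.700
  c=11: 11 × 0.429 = 4.719
  c=12: 12 × 0.388 = 4.656
  c=13: 13 × 0.347 = 4.511
Maximum at c = 11 (4.719 surviving offspring).

11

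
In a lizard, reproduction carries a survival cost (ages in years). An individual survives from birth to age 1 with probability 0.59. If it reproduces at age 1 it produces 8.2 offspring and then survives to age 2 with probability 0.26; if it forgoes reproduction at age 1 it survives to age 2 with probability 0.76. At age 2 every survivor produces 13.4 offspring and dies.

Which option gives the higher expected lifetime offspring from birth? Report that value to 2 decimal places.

6.89

breed at age 1: R₀ = 0.59 × (8.2 + 0.26 × 13.4) = 0.59 × 11.6840 = 6.8936
delay to age 2: R₀ = 0.59 × (0.76 × 13.4) = 0.59 × 10.1840 = 6.0086
Higher: breed at age 1 (6.8936).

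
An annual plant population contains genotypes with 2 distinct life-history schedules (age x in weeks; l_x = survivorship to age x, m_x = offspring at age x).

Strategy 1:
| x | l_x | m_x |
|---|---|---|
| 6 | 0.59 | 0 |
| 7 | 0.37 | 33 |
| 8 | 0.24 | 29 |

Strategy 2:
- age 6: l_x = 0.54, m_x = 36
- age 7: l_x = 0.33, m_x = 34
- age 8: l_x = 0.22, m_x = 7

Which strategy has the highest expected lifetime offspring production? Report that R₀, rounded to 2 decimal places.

Strategy 1: R₀ = 0.59×0 + 0.37×33 + 0.24×29 = 19.1700
Strategy 2: R₀ = 0.54×36 + 0.33×34 + 0.22×7 = 32.2000
Highest R₀: strategy 2 with 32.2000.

32.20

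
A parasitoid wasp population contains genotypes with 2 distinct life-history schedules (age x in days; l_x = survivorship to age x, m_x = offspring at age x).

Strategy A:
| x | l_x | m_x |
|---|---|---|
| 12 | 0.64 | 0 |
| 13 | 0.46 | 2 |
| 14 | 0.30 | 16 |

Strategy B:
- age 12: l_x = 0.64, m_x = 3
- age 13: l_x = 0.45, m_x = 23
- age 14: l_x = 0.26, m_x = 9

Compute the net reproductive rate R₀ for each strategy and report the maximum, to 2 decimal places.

14.61

Strategy A: R₀ = 0.64×0 + 0.46×2 + 0.30×16 = 5.7200
Strategy B: R₀ = 0.64×3 + 0.45×23 + 0.26×9 = 14.6100
Highest R₀: strategy B with 14.6100.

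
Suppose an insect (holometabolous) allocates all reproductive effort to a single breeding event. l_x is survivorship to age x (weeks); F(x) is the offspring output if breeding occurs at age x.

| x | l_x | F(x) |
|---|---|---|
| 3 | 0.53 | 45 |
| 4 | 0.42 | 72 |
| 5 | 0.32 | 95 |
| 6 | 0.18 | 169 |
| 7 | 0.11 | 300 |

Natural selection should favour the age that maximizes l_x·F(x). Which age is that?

Expected offspring if breeding at age x = l_x × F(x):
  age 3: 0.53 × 45 = 23.850
  age 4: 0.42 × 72 = 30.240
  age 5: 0.32 × 95 = 30.400
  age 6: 0.18 × 169 = 30.420
  age 7: 0.11 × 300 = 33.000
Maximum at age 7 (33.000).

7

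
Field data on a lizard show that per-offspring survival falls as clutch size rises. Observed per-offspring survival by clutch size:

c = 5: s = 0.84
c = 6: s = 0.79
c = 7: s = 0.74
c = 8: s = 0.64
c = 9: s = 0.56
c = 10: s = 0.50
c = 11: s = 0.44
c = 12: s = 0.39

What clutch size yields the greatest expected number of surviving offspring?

Expected surviving offspring = c × s(c):
  c=5: 5 × 0.84 = 4.200
  c=6: 6 × 0.79 = 4.740
  c=7: 7 × 0.74 = 5.180
  c=8: 8 × 0.64 = 5.120
  c=9: 9 × 0.56 = 5.040
  c=10: 10 × 0.50 = 5.000
  c=11: 11 × 0.44 = 4.840
  c=12: 12 × 0.39 = 4.680
Maximum at c = 7 (5.180 surviving offspring).

7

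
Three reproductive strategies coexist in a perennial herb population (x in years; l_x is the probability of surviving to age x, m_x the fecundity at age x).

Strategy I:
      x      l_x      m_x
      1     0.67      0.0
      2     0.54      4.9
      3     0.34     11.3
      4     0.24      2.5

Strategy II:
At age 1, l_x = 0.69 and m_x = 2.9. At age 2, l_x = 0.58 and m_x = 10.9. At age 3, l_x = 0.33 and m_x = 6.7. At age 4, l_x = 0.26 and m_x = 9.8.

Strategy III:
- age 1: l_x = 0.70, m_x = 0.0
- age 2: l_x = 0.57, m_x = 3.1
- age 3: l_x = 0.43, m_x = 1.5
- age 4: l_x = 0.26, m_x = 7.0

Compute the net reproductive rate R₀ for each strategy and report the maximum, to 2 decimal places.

Strategy I: R₀ = 0.67×0.0 + 0.54×4.9 + 0.34×11.3 + 0.24×2.5 = 7.0880
Strategy II: R₀ = 0.69×2.9 + 0.58×10.9 + 0.33×6.7 + 0.26×9.8 = 13.0820
Strategy III: R₀ = 0.70×0.0 + 0.57×3.1 + 0.43×1.5 + 0.26×7.0 = 4.2320
Highest R₀: strategy II with 13.0820.

13.08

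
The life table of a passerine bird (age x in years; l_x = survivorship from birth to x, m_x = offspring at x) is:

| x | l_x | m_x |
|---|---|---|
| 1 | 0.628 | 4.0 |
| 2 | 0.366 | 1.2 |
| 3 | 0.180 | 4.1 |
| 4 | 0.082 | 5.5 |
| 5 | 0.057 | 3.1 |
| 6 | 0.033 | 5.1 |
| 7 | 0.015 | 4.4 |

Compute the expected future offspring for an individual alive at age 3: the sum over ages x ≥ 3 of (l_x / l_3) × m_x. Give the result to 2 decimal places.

8.89

l_3 = 0.180. Conditional survival from age 3 to x is l_x / l_3.
  x=3: (0.180/0.180) × 4.1 = 4.1000
  x=4: (0.082/0.180) × 5.5 = 2.5056
  x=5: (0.057/0.180) × 3.1 = 0.9817
  x=6: (0.033/0.180) × 5.1 = 0.9350
  x=7: (0.015/0.180) × 4.4 = 0.3667
Sum = 4.1000 + 2.5056 + 0.9817 + 0.9350 + 0.3667 = 8.8889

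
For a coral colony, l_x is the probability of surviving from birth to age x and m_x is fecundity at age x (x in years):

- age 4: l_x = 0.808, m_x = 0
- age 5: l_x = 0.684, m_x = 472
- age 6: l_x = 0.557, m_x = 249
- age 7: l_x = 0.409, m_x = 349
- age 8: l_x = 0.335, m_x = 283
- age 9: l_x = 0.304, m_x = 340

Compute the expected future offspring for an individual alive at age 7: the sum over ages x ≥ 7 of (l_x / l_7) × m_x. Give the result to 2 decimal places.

l_7 = 0.409. Conditional survival from age 7 to x is l_x / l_7.
  x=7: (0.409/0.409) × 349 = 349.0000
  x=8: (0.335/0.409) × 283 = 231.7971
  x=9: (0.304/0.409) × 340 = 252.7139
Sum = 349.0000 + 231.7971 + 252.7139 = 833.5110

833.51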